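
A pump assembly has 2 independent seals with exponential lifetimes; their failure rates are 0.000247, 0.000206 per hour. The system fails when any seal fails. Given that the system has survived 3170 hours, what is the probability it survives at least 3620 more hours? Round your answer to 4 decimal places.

0.1940

Time to first failure ~ Exp(Σλ) with Σλ = 0.000453.
By memorylessness, P(T > 3170+3620 | T > 3170) = P(T > 3620) = e^(−0.000453·3620) ≈ 0.1940.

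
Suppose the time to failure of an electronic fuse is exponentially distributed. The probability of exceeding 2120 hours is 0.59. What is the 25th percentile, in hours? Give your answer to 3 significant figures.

e^(−λ·2120) = 0.59 ⇒ λ = −ln(0.59)/2120 = 0.000248883.
25th percentile: 1 − e^(−λt) = 0.25, t = −ln(0.75)/λ = 1155.89 hours.

1160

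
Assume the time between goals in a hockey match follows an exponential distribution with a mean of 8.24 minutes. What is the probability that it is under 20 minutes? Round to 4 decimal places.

0.9117

The rate is λ = 1/8.24 = 0.121359 per minute.
P(X ≤ 20) = 1 − e^(−λ·20) = 1 − e^(−2.4272) ≈ 0.9117.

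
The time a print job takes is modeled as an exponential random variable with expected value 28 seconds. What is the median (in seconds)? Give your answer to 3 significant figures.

19.4

The rate is λ = 1/28 = 0.0357143 per second.
Set 1 − e^(−λt) = 0.5, so t = −ln(0.5)/λ = 0.69315/0.0357143 ≈ 19.4081 seconds.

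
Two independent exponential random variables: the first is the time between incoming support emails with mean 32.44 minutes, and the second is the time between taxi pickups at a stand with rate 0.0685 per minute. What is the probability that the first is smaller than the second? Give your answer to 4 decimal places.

0.3104

λ_1 = 1/32.44 = 0.0308261, λ_2 = 0.0685.
For independent exponentials, P(the first < the second) = λ_1/(λ_1+λ_2) = 0.0308261/0.0993261 ≈ 0.3104.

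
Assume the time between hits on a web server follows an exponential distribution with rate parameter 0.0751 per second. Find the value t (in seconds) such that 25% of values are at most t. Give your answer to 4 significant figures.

3.831

Set 1 − e^(−λt) = 0.25, so t = −ln(0.75)/λ = 0.28768/0.0751 ≈ 3.83065 seconds.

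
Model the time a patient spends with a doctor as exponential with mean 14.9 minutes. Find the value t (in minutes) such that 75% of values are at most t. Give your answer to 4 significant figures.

20.66

The rate is λ = 1/14.9 = 0.0671141 per minute.
Set 1 − e^(−λt) = 0.75, so t = −ln(0.25)/λ = 1.3863/0.0671141 ≈ 20.6558 minutes.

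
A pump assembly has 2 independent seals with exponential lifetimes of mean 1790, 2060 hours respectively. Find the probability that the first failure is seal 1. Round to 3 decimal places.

Rates: λ_i = 1/mean_i → 0.000558659, 0.000485437; Σλ = 0.0010441.
P(seal 1 first) = λ_1/Σλ = 0.000558659/0.0010441 ≈ 0.535.

0.535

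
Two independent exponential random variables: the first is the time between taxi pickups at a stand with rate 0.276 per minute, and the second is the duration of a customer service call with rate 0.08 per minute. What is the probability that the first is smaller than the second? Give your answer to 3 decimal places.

0.775

λ_1 = 0.276, λ_2 = 0.08.
For independent exponentials, P(the first < the second) = λ_1/(λ_1+λ_2) = 0.276/0.356 ≈ 0.775.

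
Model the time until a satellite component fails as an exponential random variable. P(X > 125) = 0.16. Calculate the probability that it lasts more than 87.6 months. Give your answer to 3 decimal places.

0.277

e^(−λ·125) = 0.16 ⇒ λ = −ln(0.16)/125 = 0.0146607.
P(X > 87.6) = e^(−0.0146607·87.6) = e^(−1.2843) ≈ 0.277.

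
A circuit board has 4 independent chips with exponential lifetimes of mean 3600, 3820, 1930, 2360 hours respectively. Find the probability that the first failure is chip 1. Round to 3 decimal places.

Rates: λ_i = 1/mean_i → 0.000277778, 0.00026178, 0.000518135, 0.000423729; Σλ = 0.00148142.
P(chip 1 first) = λ_1/Σλ = 0.000277778/0.00148142 ≈ 0.188.

0.188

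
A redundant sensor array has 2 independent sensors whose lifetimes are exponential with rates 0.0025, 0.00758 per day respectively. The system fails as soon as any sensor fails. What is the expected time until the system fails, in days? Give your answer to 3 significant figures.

99.2

The time to first failure is exponential with rate Σλ = 0.0025 + 0.00758 = 0.01008.
E[min] = 1/Σλ = 1/0.01008 = 99.2063 days.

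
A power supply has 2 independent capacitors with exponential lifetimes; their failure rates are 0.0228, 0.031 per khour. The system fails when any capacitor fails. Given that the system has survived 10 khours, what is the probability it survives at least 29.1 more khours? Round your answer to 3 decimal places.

Time to first failure ~ Exp(Σλ) with Σλ = 0.0538.
By memorylessness, P(T > 10+29.1 | T > 10) = P(T > 29.1) = e^(−0.0538·29.1) ≈ 0.209.

0.209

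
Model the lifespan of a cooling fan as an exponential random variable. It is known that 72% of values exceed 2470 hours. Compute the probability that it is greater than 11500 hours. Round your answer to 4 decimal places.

0.2166

e^(−λ·2470) = 0.72 ⇒ λ = −ln(0.72)/2470 = 0.000132998.
P(X > 11500) = e^(−0.000132998·11500) = e^(−1.5295) ≈ 0.2166.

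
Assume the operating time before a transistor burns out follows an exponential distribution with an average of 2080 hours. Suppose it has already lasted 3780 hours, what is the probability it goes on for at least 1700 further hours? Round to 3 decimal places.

0.442

The rate is λ = 1/2080 = 0.000480769 per hour.
The exponential is memoryless, so the remaining time is again Exp(λ): the condition X > 3780 is irrelevant.
P(X > 1700) = e^(−0.81731) ≈ 0.442.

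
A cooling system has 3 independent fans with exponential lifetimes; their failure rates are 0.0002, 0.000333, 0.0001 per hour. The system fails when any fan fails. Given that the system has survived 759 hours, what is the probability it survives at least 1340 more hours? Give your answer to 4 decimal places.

Time to first failure ~ Exp(Σλ) with Σλ = 0.000633.
By memorylessness, P(T > 759+1340 | T > 759) = P(T > 1340) = e^(−0.000633·1340) ≈ 0.4282.

0.4282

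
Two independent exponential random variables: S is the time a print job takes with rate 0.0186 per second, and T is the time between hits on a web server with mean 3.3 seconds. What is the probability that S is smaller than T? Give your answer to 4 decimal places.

0.0578

λ_1 = 0.0186, λ_2 = 1/3.3 = 0.30303.
For independent exponentials, P(S < T) = λ_1/(λ_1+λ_2) = 0.0186/0.32163 ≈ 0.0578.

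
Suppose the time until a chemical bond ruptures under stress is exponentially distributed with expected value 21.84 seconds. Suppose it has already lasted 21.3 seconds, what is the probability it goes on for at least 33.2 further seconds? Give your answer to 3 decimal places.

0.219

The rate is λ = 1/21.84 = 0.0457875 per second.
P(X > s+t | X > s) = e^(−λ(s+t))/e^(−λs) = e^(−λt), independent of s = 21.3.
P(X > 33.2) = e^(−1.5201) ≈ 0.219.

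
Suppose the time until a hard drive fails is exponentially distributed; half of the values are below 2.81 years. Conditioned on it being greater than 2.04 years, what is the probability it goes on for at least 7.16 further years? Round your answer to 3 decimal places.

0.171

For an exponential, median = ln(2)/λ, so λ = ln 2 / 2.81 = 0.246672 per year.
P(X > s+t | X > s) = e^(−λ(s+t))/e^(−λs) = e^(−λt), independent of s = 2.04.
P(X > 7.16) = e^(−1.7662) ≈ 0.171.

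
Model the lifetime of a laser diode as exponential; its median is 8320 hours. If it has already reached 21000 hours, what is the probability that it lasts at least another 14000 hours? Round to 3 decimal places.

0.312

For an exponential, median = ln(2)/λ, so λ = ln 2 / 8320 = 0.000083311 per hour.
P(X > s+t | X > s) = e^(−λ(s+t))/e^(−λs) = e^(−λt), independent of s = 21000.
P(X > 14000) = e^(−1.1664) ≈ 0.312.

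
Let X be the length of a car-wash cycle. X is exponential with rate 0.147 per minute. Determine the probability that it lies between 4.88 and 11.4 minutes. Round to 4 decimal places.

0.3009

P(4.88 < X < 11.4) = e^(−λ·4.88) − e^(−λ·11.4) = 0.48804 − 0.18716 ≈ 0.3009.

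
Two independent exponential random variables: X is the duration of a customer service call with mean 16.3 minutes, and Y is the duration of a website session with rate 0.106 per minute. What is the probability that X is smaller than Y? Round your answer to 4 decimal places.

λ_1 = 1/16.3 = 0.0613497, λ_2 = 0.106.
For independent exponentials, P(X < Y) = λ_1/(λ_1+λ_2) = 0.0613497/0.16735 ≈ 0.3666.

0.3666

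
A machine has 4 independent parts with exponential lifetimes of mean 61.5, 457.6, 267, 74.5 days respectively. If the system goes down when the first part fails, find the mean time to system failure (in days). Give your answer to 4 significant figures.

The first failure time is exponential with rate Σλ_i = 1/61.5 + 1/457.6 + 1/267 + 1/74.5 = 0.0356136 per day.
E[min] = 1/Σλ = 1/0.0356136 = 28.0791 days.

28.08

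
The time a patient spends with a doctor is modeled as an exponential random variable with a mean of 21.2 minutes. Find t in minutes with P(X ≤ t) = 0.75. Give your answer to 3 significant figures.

29.4

The rate is λ = 1/21.2 = 0.0471698 per minute.
Set 1 − e^(−λt) = 0.75, so t = −ln(0.25)/λ = 1.3863/0.0471698 ≈ 29.3894 minutes.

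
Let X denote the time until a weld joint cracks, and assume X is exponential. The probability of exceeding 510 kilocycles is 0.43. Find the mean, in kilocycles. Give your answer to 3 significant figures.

604

e^(−λ·510) = 0.43 ⇒ λ = −ln(0.43)/510 = 0.00165484.
Mean = 1/λ = 604.287 kilocycles.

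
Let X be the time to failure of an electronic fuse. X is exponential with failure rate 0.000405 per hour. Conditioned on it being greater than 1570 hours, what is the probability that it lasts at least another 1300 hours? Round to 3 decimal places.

By the memoryless property, P(X > 1570+1300 | X > 1570) = P(X > 1300).
P(X > 1300) = e^(−0.5265) ≈ 0.591.

0.591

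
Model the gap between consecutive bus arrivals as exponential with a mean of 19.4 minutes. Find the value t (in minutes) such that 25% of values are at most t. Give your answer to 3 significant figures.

The rate is λ = 1/19.4 = 0.0515464 per minute.
Set 1 − e^(−λt) = 0.25, so t = −ln(0.75)/λ = 0.28768/0.0515464 ≈ 5.58103 minutes.

5.58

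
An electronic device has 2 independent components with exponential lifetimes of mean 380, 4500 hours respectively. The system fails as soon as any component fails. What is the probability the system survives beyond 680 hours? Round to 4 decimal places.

0.1436

The first failure time is exponential with rate Σλ_i = 1/380 + 1/4500 = 0.0028538 per hour.
P(min > 680) = e^(−0.0028538·680) = e^(−1.9406) ≈ 0.1436.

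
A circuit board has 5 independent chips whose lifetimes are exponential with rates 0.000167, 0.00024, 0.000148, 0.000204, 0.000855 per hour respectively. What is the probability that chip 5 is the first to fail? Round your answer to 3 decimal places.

0.530

The time to first failure is exponential with rate Σλ = 0.000167 + 0.00024 + 0.000148 + 0.000204 + 0.000855 = 0.001614.
P(chip 5 first) = λ_5/Σλ = 0.000855/0.001614 ≈ 0.530.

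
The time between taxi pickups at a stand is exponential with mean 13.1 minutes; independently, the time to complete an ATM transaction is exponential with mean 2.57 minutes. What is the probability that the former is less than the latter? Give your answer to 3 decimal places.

0.164

λ_1 = 1/13.1 = 0.0763359, λ_2 = 1/2.57 = 0.389105.
For independent exponentials, P(the former < the latter) = λ_1/(λ_1+λ_2) = 0.0763359/0.465441 ≈ 0.164.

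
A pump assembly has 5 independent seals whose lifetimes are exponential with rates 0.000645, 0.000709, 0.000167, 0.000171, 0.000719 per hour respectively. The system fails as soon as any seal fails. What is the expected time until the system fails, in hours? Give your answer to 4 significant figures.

The time to first failure is exponential with rate Σλ = 0.000645 + 0.000709 + 0.000167 + 0.000171 + 0.000719 = 0.002411.
E[min] = 1/Σλ = 1/0.002411 = 414.766 hours.

414.8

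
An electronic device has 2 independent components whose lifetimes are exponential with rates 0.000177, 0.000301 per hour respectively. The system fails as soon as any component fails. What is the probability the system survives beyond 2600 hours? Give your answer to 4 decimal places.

The time to first failure is exponential with rate Σλ = 0.000177 + 0.000301 = 0.000478.
P(min > 2600) = e^(−0.000478·2600) = e^(−1.2428) ≈ 0.2886.

0.2886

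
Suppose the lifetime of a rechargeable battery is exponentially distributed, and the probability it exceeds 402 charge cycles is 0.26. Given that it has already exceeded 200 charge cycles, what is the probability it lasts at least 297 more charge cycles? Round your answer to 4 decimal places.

From e^(−λ·402) = 0.26, λ = −ln(0.26)/402 = 0.00335093.
Memoryless: P(X > 200+297 | X > 200) = P(X > 297) = e^(−0.00335093·297) ≈ 0.3696.

0.3696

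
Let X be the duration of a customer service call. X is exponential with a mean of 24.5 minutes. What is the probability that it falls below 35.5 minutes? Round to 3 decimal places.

The rate is λ = 1/24.5 = 0.0408163 per minute.
P(X ≤ 35.5) = 1 − e^(−λ·35.5) = 1 − e^(−1.449) ≈ 0.765.

0.765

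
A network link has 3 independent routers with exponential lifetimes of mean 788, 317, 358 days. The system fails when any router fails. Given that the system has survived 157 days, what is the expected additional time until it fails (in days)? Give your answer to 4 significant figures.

138.6

First-failure rate Σλ = 1/788 + 1/317 + 1/358 = 0.00721691.
By memorylessness the expected residual is 1/Σλ = 138.564 days, regardless of the 157 already elapsed.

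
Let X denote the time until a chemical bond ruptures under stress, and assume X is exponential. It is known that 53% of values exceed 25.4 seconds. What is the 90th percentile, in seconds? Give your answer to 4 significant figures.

92.12

e^(−λ·25.4) = 0.53 ⇒ λ = −ln(0.53)/25.4 = 0.0249952.
90th percentile: 1 − e^(−λt) = 0.9, t = −ln(0.1)/λ = 92.1211 seconds.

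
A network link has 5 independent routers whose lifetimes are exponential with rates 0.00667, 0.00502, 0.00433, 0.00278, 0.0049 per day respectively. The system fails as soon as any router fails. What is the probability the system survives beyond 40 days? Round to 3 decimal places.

0.388

The time to first failure is exponential with rate Σλ = 0.00667 + 0.00502 + 0.00433 + 0.00278 + 0.0049 = 0.0237.
P(min > 40) = e^(−0.0237·40) = e^(−0.948) ≈ 0.388.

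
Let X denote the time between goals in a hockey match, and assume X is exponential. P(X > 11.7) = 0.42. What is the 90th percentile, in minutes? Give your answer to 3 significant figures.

31.1

e^(−λ·11.7) = 0.42 ⇒ λ = −ln(0.42)/11.7 = 0.0741453.
90th percentile: 1 − e^(−λt) = 0.9, t = −ln(0.1)/λ = 31.055 minutes.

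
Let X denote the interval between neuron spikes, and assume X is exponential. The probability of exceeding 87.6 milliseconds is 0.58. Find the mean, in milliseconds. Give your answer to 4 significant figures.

e^(−λ·87.6) = 0.58 ⇒ λ = −ln(0.58)/87.6 = 0.00621835.
Mean = 1/λ = 160.814 milliseconds.

160.8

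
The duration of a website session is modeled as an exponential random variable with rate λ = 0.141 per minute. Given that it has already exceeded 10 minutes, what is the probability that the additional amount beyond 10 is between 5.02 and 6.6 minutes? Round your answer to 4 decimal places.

Memoryless: the residual past 10 is again Exp(λ).
P(5.02 < residual < 6.6) = e^(−λ·5.02) − e^(−λ·6.6) = 0.49272 − 0.39432 ≈ 0.0984.

0.0984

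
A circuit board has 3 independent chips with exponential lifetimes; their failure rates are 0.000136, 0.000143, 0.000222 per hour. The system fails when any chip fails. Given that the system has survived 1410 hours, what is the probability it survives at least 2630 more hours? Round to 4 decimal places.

Time to first failure ~ Exp(Σλ) with Σλ = 0.000501.
By memorylessness, P(T > 1410+2630 | T > 1410) = P(T > 2630) = e^(−0.000501·2630) ≈ 0.2678.

0.2678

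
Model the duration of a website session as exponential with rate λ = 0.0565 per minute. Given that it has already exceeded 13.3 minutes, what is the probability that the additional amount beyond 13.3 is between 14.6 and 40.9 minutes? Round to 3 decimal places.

Memoryless: the residual past 13.3 is again Exp(λ).
P(14.6 < residual < 40.9) = e^(−λ·14.6) − e^(−λ·40.9) = 0.43828 − 0.09918 ≈ 0.339.

0.339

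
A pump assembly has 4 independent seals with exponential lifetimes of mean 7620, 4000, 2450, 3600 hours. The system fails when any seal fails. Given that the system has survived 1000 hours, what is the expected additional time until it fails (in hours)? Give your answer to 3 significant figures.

937

First-failure rate Σλ = 1/7620 + 1/4000 + 1/2450 + 1/3600 = 0.00106717.
By memorylessness the expected residual is 1/Σλ = 937.054 hours, regardless of the 1000 already elapsed.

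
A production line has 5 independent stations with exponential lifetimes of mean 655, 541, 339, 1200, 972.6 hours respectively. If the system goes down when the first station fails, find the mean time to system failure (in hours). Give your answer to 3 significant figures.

122

The first failure time is exponential with rate Σλ_i = 1/655 + 1/541 + 1/339 + 1/1200 + 1/972.6 = 0.0081865 per hour.
E[min] = 1/Σλ = 1/0.0081865 = 122.152 hours.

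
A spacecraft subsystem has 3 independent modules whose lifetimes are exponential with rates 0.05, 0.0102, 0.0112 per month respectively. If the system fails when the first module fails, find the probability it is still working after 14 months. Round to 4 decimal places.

The time to first failure is exponential with rate Σλ = 0.05 + 0.0102 + 0.0112 = 0.0714.
P(min > 14) = e^(−0.0714·14) = e^(−0.9996) ≈ 0.3680.

0.3680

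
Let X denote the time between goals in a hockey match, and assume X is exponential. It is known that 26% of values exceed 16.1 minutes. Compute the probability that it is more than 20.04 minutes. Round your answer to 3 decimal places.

0.187

e^(−λ·16.1) = 0.26 ⇒ λ = −ln(0.26)/16.1 = 0.0836692.
P(X > 20.04) = e^(−0.0836692·20.04) = e^(−1.6767) ≈ 0.187.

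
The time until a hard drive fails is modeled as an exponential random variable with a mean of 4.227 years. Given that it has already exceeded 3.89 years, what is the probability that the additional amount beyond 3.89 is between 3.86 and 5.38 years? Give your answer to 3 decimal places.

0.121

The rate is λ = 1/4.227 = 0.236574 per year.
Memoryless: the residual past 3.89 is again Exp(λ).
P(3.86 < residual < 5.38) = e^(−λ·3.86) − e^(−λ·5.38) = 0.40125 − 0.28005 ≈ 0.121.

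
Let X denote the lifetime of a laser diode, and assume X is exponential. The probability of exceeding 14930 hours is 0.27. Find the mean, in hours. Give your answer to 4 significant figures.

e^(−λ·14930) = 0.27 ⇒ λ = −ln(0.27)/14930 = 0.0000876981.
Mean = 1/λ = 11402.7 hours.

11400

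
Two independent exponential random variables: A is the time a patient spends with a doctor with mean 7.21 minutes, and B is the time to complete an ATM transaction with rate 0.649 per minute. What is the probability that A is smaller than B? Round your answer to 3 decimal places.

λ_1 = 1/7.21 = 0.138696, λ_2 = 0.649.
For independent exponentials, P(A < B) = λ_1/(λ_1+λ_2) = 0.138696/0.787696 ≈ 0.176.

0.176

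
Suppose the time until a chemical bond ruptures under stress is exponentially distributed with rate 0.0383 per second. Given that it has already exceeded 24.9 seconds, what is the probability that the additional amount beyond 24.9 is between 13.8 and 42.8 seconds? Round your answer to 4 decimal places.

Memoryless: the residual past 24.9 is again Exp(λ).
P(13.8 < residual < 42.8) = e^(−λ·13.8) − e^(−λ·42.8) = 0.58946 − 0.19413 ≈ 0.3953.

0.3953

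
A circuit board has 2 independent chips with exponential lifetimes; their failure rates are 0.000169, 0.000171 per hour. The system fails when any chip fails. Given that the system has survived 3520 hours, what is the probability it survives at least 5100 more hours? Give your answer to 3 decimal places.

Time to first failure ~ Exp(Σλ) with Σλ = 0.00034.
By memorylessness, P(T > 3520+5100 | T > 3520) = P(T > 5100) = e^(−0.00034·5100) ≈ 0.177.

0.177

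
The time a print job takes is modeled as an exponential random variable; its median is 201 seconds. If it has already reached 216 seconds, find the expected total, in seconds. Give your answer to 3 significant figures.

506

For an exponential, median = ln(2)/λ, so λ = ln 2 / 201 = 0.00344849 per second.
By memorylessness, E[X | X > 216] = 216 + 1/λ = 216 + 289.982 = 505.982 seconds.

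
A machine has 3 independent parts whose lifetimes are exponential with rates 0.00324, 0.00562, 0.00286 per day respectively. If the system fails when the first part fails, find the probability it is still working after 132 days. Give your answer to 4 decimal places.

0.2129

The time to first failure is exponential with rate Σλ = 0.00324 + 0.00562 + 0.00286 = 0.01172.
P(min > 132) = e^(−0.01172·132) = e^(−1.547) ≈ 0.2129.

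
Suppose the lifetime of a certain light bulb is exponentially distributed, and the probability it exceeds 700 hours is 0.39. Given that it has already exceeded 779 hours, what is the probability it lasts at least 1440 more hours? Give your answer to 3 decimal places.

0.144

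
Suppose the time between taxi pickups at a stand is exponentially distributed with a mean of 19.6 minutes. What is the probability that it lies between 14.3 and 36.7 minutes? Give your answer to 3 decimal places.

The rate is λ = 1/19.6 = 0.0510204 per minute.
P(14.3 < X < 36.7) = e^(−λ·14.3) − e^(−λ·36.7) = 0.48211 − 0.15375 ≈ 0.328.

0.328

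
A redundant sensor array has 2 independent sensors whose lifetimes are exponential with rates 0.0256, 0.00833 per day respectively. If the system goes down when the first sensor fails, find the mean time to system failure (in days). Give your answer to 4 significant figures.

The time to first failure is exponential with rate Σλ = 0.0256 + 0.00833 = 0.03393.
E[min] = 1/Σλ = 1/0.03393 = 29.4724 days.

29.47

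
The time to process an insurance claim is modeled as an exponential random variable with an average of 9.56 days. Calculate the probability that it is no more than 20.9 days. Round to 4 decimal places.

0.8877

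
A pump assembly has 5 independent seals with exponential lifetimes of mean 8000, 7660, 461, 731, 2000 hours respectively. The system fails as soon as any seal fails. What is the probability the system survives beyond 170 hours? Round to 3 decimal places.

0.482

The first failure time is exponential with rate Σλ_i = 1/8000 + 1/7660 + 1/461 + 1/731 + 1/2000 = 0.00429273 per hour.
P(min > 170) = e^(−0.00429273·170) = e^(−0.72976) ≈ 0.482.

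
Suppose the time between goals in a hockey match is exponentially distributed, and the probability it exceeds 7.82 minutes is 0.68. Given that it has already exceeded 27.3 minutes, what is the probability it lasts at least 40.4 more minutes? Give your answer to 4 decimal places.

0.1364

From e^(−λ·7.82) = 0.68, λ = −ln(0.68)/7.82 = 0.0493175.
Memoryless: P(X > 27.3+40.4 | X > 27.3) = P(X > 40.4) = e^(−0.0493175·40.4) ≈ 0.1364.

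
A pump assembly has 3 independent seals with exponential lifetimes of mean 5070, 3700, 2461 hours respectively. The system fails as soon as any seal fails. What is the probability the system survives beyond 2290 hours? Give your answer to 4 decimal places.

The first failure time is exponential with rate Σλ_i = 1/5070 + 1/3700 + 1/2461 = 0.000873848 per hour.
P(min > 2290) = e^(−0.000873848·2290) = e^(−2.0011) ≈ 0.1352.

0.1352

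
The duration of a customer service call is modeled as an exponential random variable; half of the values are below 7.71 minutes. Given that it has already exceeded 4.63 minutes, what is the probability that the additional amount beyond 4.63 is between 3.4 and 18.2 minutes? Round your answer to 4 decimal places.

0.5419

For an exponential, median = ln(2)/λ, so λ = ln 2 / 7.71 = 0.0899024 per minute.
Memoryless: the residual past 4.63 is again Exp(λ).
P(3.4 < residual < 18.2) = e^(−λ·3.4) − e^(−λ·18.2) = 0.73663 − 0.19471 ≈ 0.5419.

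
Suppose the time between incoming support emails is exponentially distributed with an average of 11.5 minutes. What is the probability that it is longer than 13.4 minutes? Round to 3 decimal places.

0.312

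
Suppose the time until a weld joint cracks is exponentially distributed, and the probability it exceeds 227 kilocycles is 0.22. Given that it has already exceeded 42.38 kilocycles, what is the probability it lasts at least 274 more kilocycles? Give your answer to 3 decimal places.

0.161

From e^(−λ·227) = 0.22, λ = −ln(0.22)/227 = 0.00667017.
Memoryless: P(X > 42.38+274 | X > 42.38) = P(X > 274) = e^(−0.00667017·274) ≈ 0.161.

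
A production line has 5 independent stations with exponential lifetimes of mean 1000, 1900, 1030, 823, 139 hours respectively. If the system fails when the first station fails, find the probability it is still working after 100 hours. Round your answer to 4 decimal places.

0.3360

The first failure time is exponential with rate Σλ_i = 1/1000 + 1/1900 + 1/1030 + 1/823 + 1/139 = 0.0109065 per hour.
P(min > 100) = e^(−0.0109065·100) = e^(−1.0907) ≈ 0.3360.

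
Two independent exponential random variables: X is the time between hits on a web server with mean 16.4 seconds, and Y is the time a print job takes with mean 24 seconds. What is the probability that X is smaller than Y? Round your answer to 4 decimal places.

0.5941

λ_1 = 1/16.4 = 0.0609756, λ_2 = 1/24 = 0.0416667.
For independent exponentials, P(X < Y) = λ_1/(λ_1+λ_2) = 0.0609756/0.102642 ≈ 0.5941.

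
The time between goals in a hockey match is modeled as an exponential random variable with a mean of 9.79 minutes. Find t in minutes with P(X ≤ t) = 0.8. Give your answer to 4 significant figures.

15.76

The rate is λ = 1/9.79 = 0.102145 per minute.
Set 1 − e^(−λt) = 0.8, so t = −ln(0.2)/λ = 1.6094/0.102145 ≈ 15.7564 minutes.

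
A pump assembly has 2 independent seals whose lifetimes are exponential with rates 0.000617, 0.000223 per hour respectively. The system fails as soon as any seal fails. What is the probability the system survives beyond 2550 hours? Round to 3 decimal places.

The time to first failure is exponential with rate Σλ = 0.000617 + 0.000223 = 0.00084.
P(min > 2550) = e^(−0.00084·2550) = e^(−2.142) ≈ 0.117.

0.117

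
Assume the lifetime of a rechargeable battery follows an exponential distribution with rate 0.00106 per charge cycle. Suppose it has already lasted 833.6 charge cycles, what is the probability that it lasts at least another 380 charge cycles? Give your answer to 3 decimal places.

0.668

The exponential is memoryless, so the remaining time is again Exp(λ): the condition X > 833.6 is irrelevant.
P(X > 380) = e^(−0.4028) ≈ 0.668.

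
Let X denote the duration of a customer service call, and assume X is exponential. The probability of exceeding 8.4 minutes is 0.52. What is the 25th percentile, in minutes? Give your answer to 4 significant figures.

3.695

e^(−λ·8.4) = 0.52 ⇒ λ = −ln(0.52)/8.4 = 0.0778484.
25th percentile: 1 − e^(−λt) = 0.25, t = −ln(0.75)/λ = 3.69541 minutes.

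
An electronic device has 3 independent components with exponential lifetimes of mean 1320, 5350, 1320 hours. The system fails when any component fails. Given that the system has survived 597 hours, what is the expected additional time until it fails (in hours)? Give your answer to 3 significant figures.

588

First-failure rate Σλ = 1/1320 + 1/5350 + 1/1320 = 0.00170207.
By memorylessness the expected residual is 1/Σλ = 587.521 hours, regardless of the 597 already elapsed.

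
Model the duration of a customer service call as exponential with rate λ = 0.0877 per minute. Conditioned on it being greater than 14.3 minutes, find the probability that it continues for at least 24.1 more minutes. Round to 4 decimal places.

P(X > s+t | X > s) = e^(−λ(s+t))/e^(−λs) = e^(−λt), independent of s = 14.3.
P(X > 24.1) = e^(−2.1136) ≈ 0.1208.

0.1208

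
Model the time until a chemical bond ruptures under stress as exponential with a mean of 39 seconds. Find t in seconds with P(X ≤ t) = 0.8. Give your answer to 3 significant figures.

62.8

The rate is λ = 1/39 = 0.025641 per second.
Set 1 − e^(−λt) = 0.8, so t = −ln(0.2)/λ = 1.6094/0.025641 ≈ 62.7681 seconds.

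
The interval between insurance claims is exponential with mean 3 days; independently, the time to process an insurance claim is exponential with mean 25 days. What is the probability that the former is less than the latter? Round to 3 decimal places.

0.893

λ_1 = 1/3 = 0.333333, λ_2 = 1/25 = 0.04.
For independent exponentials, P(the former < the latter) = λ_1/(λ_1+λ_2) = 0.333333/0.373333 ≈ 0.893.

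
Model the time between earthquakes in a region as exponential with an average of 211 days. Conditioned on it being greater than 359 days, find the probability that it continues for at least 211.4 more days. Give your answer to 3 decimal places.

0.367

The rate is λ = 1/211 = 0.00473934 per day.
By the memoryless property, P(X > 359+211.4 | X > 359) = P(X > 211.4).
P(X > 211.4) = e^(−1.0019) ≈ 0.367.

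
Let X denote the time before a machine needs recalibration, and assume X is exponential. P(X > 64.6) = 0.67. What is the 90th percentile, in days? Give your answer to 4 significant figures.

e^(−λ·64.6) = 0.67 ⇒ λ = −ln(0.67)/64.6 = 0.00619934.
90th percentile: 1 − e^(−λt) = 0.9, t = −ln(0.1)/λ = 371.424 days.

371.4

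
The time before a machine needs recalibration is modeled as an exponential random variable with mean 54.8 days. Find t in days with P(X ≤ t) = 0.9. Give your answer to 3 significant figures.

126

The rate is λ = 1/54.8 = 0.0182482 per day.
Set 1 − e^(−λt) = 0.9, so t = −ln(0.1)/λ = 2.3026/0.0182482 ≈ 126.182 days.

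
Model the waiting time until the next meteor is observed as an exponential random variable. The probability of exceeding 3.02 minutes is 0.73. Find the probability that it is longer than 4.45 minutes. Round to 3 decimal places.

0.629

e^(−λ·3.02) = 0.73 ⇒ λ = −ln(0.73)/3.02 = 0.104209.
P(X > 4.45) = e^(−0.104209·4.45) = e^(−0.46373) ≈ 0.629.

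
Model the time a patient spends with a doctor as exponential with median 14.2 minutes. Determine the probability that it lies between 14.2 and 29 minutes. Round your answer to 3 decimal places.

For an exponential, median = ln(2)/λ, so λ = ln 2 / 14.2 = 0.0488132 per minute.
P(14.2 < X < 29) = e^(−λ·14.2) − e^(−λ·29) = 0.50000 − 0.24278 ≈ 0.257.

0.257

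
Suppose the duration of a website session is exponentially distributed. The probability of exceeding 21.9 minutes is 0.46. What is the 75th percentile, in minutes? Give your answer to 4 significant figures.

39.10

e^(−λ·21.9) = 0.46 ⇒ λ = −ln(0.46)/21.9 = 0.0354579.
75th percentile: 1 − e^(−λt) = 0.75, t = −ln(0.25)/λ = 39.0969 minutes.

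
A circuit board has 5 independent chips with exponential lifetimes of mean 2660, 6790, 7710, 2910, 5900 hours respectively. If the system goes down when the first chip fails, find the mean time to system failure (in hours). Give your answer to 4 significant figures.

857.6

The first failure time is exponential with rate Σλ_i = 1/2660 + 1/6790 + 1/7710 + 1/2910 + 1/5900 = 0.00116605 per hour.
E[min] = 1/Σλ = 1/0.00116605 = 857.595 hours.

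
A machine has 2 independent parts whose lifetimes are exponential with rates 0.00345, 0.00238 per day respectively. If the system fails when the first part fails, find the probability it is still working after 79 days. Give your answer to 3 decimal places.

0.631

The time to first failure is exponential with rate Σλ = 0.00345 + 0.00238 = 0.00583.
P(min > 79) = e^(−0.00583·79) = e^(−0.46057) ≈ 0.631.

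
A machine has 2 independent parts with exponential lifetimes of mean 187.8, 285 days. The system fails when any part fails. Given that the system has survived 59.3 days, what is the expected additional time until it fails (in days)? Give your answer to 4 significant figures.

First-failure rate Σλ = 1/187.8 + 1/285 = 0.00883359.
By memorylessness the expected residual is 1/Σλ = 113.204 days, regardless of the 59.3 already elapsed.

113.2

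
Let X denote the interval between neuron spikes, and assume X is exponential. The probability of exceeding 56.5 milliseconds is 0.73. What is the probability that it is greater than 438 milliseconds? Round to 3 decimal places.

0.087

e^(−λ·56.5) = 0.73 ⇒ λ = −ln(0.73)/56.5 = 0.0055701.
P(X > 438) = e^(−0.0055701·438) = e^(−2.4397) ≈ 0.087.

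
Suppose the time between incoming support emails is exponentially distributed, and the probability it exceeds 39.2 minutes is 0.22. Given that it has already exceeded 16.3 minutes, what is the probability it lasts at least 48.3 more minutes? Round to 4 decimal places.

0.1548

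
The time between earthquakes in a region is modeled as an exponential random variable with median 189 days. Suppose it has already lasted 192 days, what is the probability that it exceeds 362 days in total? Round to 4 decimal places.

0.5361

For an exponential, median = ln(2)/λ, so λ = ln 2 / 189 = 0.00366745 per day.
By the memoryless property, P(X > 192+170 | X > 192) = P(X > 170).
P(X > 170) = e^(−0.62347) ≈ 0.5361.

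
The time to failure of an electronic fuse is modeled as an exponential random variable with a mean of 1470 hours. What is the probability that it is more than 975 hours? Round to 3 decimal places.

0.515

The rate is λ = 1/1470 = 0.000680272 per hour.
P(X > 975) = e^(−λ·975) = e^(−0.66327) ≈ 0.515.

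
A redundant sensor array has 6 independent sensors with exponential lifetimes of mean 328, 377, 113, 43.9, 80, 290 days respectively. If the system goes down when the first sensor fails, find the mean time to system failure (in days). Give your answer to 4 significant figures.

18.77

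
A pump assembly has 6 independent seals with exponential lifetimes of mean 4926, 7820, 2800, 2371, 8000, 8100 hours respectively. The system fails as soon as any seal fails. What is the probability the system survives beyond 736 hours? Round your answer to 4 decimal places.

0.3680

The first failure time is exponential with rate Σλ_i = 1/4926 + 1/7820 + 1/2800 + 1/2371 + 1/8000 + 1/8100 = 0.00135824 per hour.
P(min > 736) = e^(−0.00135824·736) = e^(−0.99967) ≈ 0.3680.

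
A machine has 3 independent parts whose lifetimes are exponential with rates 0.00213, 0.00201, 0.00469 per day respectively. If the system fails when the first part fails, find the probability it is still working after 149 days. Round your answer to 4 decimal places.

The time to first failure is exponential with rate Σλ = 0.00213 + 0.00201 + 0.00469 = 0.00883.
P(min > 149) = e^(−0.00883·149) = e^(−1.3157) ≈ 0.2683.

0.2683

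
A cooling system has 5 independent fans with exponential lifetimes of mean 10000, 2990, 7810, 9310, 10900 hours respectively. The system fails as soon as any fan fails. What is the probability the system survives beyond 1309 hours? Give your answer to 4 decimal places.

The first failure time is exponential with rate Σλ_i = 1/10000 + 1/2990 + 1/7810 + 1/9310 + 1/10900 = 0.000761644 per hour.
P(min > 1309) = e^(−0.000761644·1309) = e^(−0.99699) ≈ 0.3690.

0.3690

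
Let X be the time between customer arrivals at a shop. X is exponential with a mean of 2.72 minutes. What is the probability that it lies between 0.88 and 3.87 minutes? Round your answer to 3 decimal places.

The rate is λ = 1/2.72 = 0.367647 per minute.
P(0.88 < X < 3.87) = e^(−λ·0.88) − e^(−λ·3.87) = 0.72359 − 0.24104 ≈ 0.483.

0.483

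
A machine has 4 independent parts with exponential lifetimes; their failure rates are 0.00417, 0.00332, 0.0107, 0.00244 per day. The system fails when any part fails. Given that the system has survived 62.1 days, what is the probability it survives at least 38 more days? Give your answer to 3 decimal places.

0.457

Time to first failure ~ Exp(Σλ) with Σλ = 0.02063.
By memorylessness, P(T > 62.1+38 | T > 62.1) = P(T > 38) = e^(−0.02063·38) ≈ 0.457.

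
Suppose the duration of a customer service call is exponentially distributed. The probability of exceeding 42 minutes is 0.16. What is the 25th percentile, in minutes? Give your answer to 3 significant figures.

e^(−λ·42) = 0.16 ⇒ λ = −ln(0.16)/42 = 0.0436329.
25th percentile: 1 − e^(−λt) = 0.25, t = −ln(0.75)/λ = 6.59324 minutes.

6.59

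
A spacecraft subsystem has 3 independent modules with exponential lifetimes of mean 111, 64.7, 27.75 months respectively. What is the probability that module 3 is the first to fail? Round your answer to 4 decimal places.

0.5956

Rates: λ_i = 1/mean_i → 0.00900901, 0.015456, 0.036036; Σλ = 0.060501.
P(module 3 first) = λ_3/Σλ = 0.036036/0.060501 ≈ 0.5956.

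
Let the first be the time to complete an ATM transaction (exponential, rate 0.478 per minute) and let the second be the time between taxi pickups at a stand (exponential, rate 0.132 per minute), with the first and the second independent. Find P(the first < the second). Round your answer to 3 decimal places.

0.784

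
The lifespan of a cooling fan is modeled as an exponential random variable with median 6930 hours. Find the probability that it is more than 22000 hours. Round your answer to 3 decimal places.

0.111

For an exponential, median = ln(2)/λ, so λ = ln 2 / 6930 = 0.000100021 per hour.
P(X > 22000) = e^(−λ·22000) = e^(−2.2005) ≈ 0.111.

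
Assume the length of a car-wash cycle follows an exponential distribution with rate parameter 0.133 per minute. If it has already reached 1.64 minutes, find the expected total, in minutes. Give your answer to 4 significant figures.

9.159

By memorylessness, E[X | X > 1.64] = 1.64 + 1/λ = 1.64 + 7.5188 = 9.1588 minutes.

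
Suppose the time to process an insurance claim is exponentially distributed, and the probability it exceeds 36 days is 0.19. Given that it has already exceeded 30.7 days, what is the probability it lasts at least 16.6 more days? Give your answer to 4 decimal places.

From e^(−λ·36) = 0.19, λ = −ln(0.19)/36 = 0.0461314.
Memoryless: P(X > 30.7+16.6 | X > 30.7) = P(X > 16.6) = e^(−0.0461314·16.6) ≈ 0.4650.

0.4650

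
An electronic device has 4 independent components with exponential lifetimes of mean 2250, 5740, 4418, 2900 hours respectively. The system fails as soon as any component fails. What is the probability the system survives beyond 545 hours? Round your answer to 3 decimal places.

0.523

The first failure time is exponential with rate Σλ_i = 1/2250 + 1/5740 + 1/4418 + 1/2900 = 0.00118983 per hour.
P(min > 545) = e^(−0.00118983·545) = e^(−0.64846) ≈ 0.523.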